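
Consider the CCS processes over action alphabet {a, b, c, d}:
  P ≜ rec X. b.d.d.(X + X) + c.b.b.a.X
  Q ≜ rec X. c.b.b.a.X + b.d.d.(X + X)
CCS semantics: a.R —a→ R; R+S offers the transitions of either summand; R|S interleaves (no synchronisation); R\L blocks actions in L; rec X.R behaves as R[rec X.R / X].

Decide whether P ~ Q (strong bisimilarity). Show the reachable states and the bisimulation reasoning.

P ~ Q

Reachable graph of P (7 states):
  m0 = rec X. b.d.d.(X + X) + c.b.b.a.X | ··b··> m1, ··c··> m2
  m1 = d.d.((rec X. b.d.d.(X + X) + c.b.b.a.X) + (rec X. b.d.d.(X + X) + c.b.b.a.X)) | ··d··> m3
  m2 = b.b.a.(rec X. b.d.d.(X + X) + c.b.b.a.X) | ··b··> m4
  m3 = d.((rec X. b.d.d.(X + X) + c.b.b.a.X) + (rec X. b.d.d.(X + X) + c.b.b.a.X)) | ··d··> m5
  m4 = b.a.(rec X. b.d.d.(X + X) + c.b.b.a.X) | ··b··> m6
  m5 = (rec X. b.d.d.(X + X) + c.b.b.a.X) + (rec X. b.d.d.(X + X) + c.b.b.a.X) | ··b··> m1, ··c··> m2
  m6 = a.(rec X. b.d.d.(X + X) + c.b.b.a.X) | ··a··> m0
Reachable graph of Q (7 states):
  n0 = rec X. c.b.b.a.X + b.d.d.(X + X) | ··b··> n1, ··c··> n2
  n1 = d.d.((rec X. c.b.b.a.X + b.d.d.(X + X)) + (rec X. c.b.b.a.X + b.d.d.(X + X))) | ··d··> n3
  n2 = b.b.a.(rec X. c.b.b.a.X + b.d.d.(X + X)) | ··b··> n4
  n3 = d.((rec X. c.b.b.a.X + b.d.d.(X + X)) + (rec X. c.b.b.a.X + b.d.d.(X + X))) | ··d··> n5
  n4 = b.a.(rec X. c.b.b.a.X + b.d.d.(X + X)) | ··b··> n6
  n5 = (rec X. c.b.b.a.X + b.d.d.(X + X)) + (rec X. c.b.b.a.X + b.d.d.(X + X)) | ··b··> n1, ··c··> n2
  n6 = a.(rec X. c.b.b.a.X + b.d.d.(X + X)) | ··a··> n0
Partition-refinement fixed point:
  B0 = {m0, m5, n0, n5}
  B1 = {m2, n2}
  B2 = {m4, n4}
  B3 = {m6, n6}
  B4 = {m1, n1}
  B5 = {m3, n3}
m0 ∈ B0, n0 ∈ B0 → same block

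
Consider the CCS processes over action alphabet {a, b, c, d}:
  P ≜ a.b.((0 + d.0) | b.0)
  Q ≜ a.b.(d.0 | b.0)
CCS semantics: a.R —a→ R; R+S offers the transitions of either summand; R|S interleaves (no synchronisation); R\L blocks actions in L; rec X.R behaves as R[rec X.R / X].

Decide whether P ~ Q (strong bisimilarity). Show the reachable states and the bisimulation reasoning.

P's transition system — 6 states:
  s0 = a.b.((0 + d.0) | b.0) ⊢ ··a··> s1
  s1 = b.((0 + d.0) | b.0) ⊢ ··b··> s2
  s2 = (0 + d.0) | b.0 ⊢ ··b··> s3, ··d··> s4
  s3 = (0 + d.0) | 0 ⊢ ··d··> s5
  s4 = 0 | b.0 ⊢ ··b··> s5
  s5 = 0 | 0 ⊢ (no moves)
Q's transition system — 6 states:
  t0 = a.b.(d.0 | b.0) ⊢ ··a··> t1
  t1 = b.(d.0 | b.0) ⊢ ··b··> t2
  t2 = d.0 | b.0 ⊢ ··b··> t3, ··d··> t4
  t3 = d.0 | 0 ⊢ ··d··> t5
  t4 = 0 | b.0 ⊢ ··b··> t5
  t5 = 0 | 0 ⊢ (no moves)
Coarsest stable partition (strong bisimilarity classes):
  B0 = {s0, t0}
  B1 = {s1, t1}
  B2 = {s2, t2}
  B3 = {s3, t3}
  B4 = {s5, t5}
  B5 = {s4, t4}
s0 ∈ B0, t0 ∈ B0 → same block

YES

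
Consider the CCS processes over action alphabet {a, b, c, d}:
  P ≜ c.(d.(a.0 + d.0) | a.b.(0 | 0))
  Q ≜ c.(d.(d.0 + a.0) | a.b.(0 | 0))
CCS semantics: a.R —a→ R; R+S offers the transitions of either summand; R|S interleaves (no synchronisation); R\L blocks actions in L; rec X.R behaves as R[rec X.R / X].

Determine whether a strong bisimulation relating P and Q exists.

Reachable graph of P (10 states):
  p0 = c.(d.(a.0 + d.0) | a.b.(0 | 0)) has moves -c-> p1
  p1 = d.(a.0 + d.0) | a.b.(0 | 0) has moves -a-> p2, -d-> p3
  p2 = d.(a.0 + d.0) | b.(0 | 0) has moves -b-> p4, -d-> p5
  p3 = (a.0 + d.0) | a.b.(0 | 0) has moves -a-> p5, -a-> p6, -d-> p6
  p4 = d.(a.0 + d.0) | (0 | 0) has moves -d-> p7
  p5 = (a.0 + d.0) | b.(0 | 0) has moves -a-> p8, -b-> p7, -d-> p8
  p6 = 0 | a.b.(0 | 0) has moves -a-> p8
  p7 = (a.0 + d.0) | (0 | 0) has moves -a-> p9, -d-> p9
  p8 = 0 | b.(0 | 0) has moves -b-> p9
  p9 = 0 | (0 | 0) has moves stopped
Reachable graph of Q (10 states):
  q0 = c.(d.(d.0 + a.0) | a.b.(0 | 0)) has moves -c-> q1
  q1 = d.(d.0 + a.0) | a.b.(0 | 0) has moves -a-> q2, -d-> q3
  q2 = d.(d.0 + a.0) | b.(0 | 0) has moves -b-> q4, -d-> q5
  q3 = (d.0 + a.0) | a.b.(0 | 0) has moves -a-> q5, -a-> q6, -d-> q6
  q4 = d.(d.0 + a.0) | (0 | 0) has moves -d-> q7
  q5 = (d.0 + a.0) | b.(0 | 0) has moves -a-> q8, -b-> q7, -d-> q8
  q6 = 0 | a.b.(0 | 0) has moves -a-> q8
  q7 = (d.0 + a.0) | (0 | 0) has moves -a-> q9, -d-> q9
  q8 = 0 | b.(0 | 0) has moves -b-> q9
  q9 = 0 | (0 | 0) has moves stopped
Bisimilarity quotient blocks:
  B0 = {p0, q0}
  B1 = {p1, q1}
  B2 = {p3, q3}
  B3 = {p6, q6}
  B4 = {p8, q8}
  B5 = {p9, q9}
  B6 = {p5, q5}
  B7 = {p7, q7}
  B8 = {p2, q2}
  B9 = {p4, q4}
p0 ∈ B0, q0 ∈ B0 → same block

YES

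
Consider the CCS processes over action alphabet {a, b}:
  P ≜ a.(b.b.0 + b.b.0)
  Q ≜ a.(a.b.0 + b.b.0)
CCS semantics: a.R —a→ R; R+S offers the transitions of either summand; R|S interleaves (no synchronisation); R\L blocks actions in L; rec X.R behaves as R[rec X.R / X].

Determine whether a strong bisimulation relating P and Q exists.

P ≁ Q

P's transition system — 4 states:
  s0 = a.(b.b.0 + b.b.0) | --a--▸ s1
  s1 = b.b.0 + b.b.0 | --b--▸ s2
  s2 = b.0 | --b--▸ s3
  s3 = 0 | (no moves)
Q's transition system — 4 states:
  t0 = a.(a.b.0 + b.b.0) | --a--▸ t1
  t1 = a.b.0 + b.b.0 | --a--▸ t2, --b--▸ t2
  t2 = b.0 | --b--▸ t3
  t3 = 0 | (no moves)
Bisimilarity quotient blocks:
  B0 = {s0}
  B1 = {s1}
  B2 = {s2, t2}
  B3 = {s3, t3}
  B4 = {t0}
  B5 = {t1}
s0 ∈ B0, t0 ∈ B4 → different blocks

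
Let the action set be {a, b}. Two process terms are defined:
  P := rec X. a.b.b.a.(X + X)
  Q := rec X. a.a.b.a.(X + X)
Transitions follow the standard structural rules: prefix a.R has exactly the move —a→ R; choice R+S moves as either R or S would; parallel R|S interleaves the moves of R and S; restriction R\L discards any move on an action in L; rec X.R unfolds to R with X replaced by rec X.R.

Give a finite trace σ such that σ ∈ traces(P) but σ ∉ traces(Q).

P's transition system — 5 states:
  m0 = rec X. a.b.b.a.(X + X) → -a-> m1
  m1 = b.b.a.((rec X. a.b.b.a.(X + X)) + (rec X. a.b.b.a.(X + X))) → -b-> m2
  m2 = b.a.((rec X. a.b.b.a.(X + X)) + (rec X. a.b.b.a.(X + X))) → -b-> m3
  m3 = a.((rec X. a.b.b.a.(X + X)) + (rec X. a.b.b.a.(X + X))) → -a-> m4
  m4 = (rec X. a.b.b.a.(X + X)) + (rec X. a.b.b.a.(X + X)) → -a-> m1
Q's transition system — 5 states:
  n0 = rec X. a.a.b.a.(X + X) → -a-> n1
  n1 = a.b.a.((rec X. a.a.b.a.(X + X)) + (rec X. a.a.b.a.(X + X))) → -a-> n2
  n2 = b.a.((rec X. a.a.b.a.(X + X)) + (rec X. a.a.b.a.(X + X))) → -b-> n3
  n3 = a.((rec X. a.a.b.a.(X + X)) + (rec X. a.a.b.a.(X + X))) → -a-> n4
  n4 = (rec X. a.a.b.a.(X + X)) + (rec X. a.a.b.a.(X + X)) → -a-> n1
Executing ab from P (initial set {m0}):
  [1] a ⇒ {m1}
  [2] b ⇒ {m2}
  ✓ P
Executing ab from Q (initial set {n0}):
  [1] a ⇒ {n1}
  [2] b ⇒ ∅  — Q cannot continue

ab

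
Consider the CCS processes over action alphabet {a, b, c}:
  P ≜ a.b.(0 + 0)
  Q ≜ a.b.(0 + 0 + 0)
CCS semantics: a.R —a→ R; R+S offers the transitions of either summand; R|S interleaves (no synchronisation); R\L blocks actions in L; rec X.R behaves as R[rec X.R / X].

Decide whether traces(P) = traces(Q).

YES

P's transition system — 3 states:
  u0 = a.b.(0 + 0) has moves —a→ u1
  u1 = b.(0 + 0) has moves —b→ u2
  u2 = 0 + 0 has moves stopped
Q's transition system — 3 states:
  v0 = a.b.(0 + 0 + 0) has moves —a→ v1
  v1 = b.(0 + 0 + 0) has moves —b→ v2
  v2 = 0 + 0 + 0 has moves stopped
Partition-refinement fixed point:
  B0 = {u0, v0}
  B1 = {u1, v1}
  B2 = {u2, v2}
u0 ∈ B0, v0 ∈ B0 → same block
Bisimilar ⇒ trace-equivalent.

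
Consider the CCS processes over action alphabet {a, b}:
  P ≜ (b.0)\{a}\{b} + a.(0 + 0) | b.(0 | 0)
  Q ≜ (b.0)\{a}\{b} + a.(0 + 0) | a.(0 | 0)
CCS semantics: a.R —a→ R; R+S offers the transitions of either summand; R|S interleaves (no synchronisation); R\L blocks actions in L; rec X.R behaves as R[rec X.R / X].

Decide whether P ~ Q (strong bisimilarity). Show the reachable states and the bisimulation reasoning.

P ≁ Q

Reachable graph of P (4 states):
  p0 = (b.0)\{a}\{b} + a.(0 + 0) | b.(0 | 0) → =a=> p1, =b=> p2
  p1 = (0 + 0) | b.(0 | 0) → =b=> p3
  p2 = a.(0 + 0) | (0 | 0) → =a=> p3
  p3 = (0 + 0) | (0 | 0) → stopped
Reachable graph of Q (4 states):
  q0 = (b.0)\{a}\{b} + a.(0 + 0) | a.(0 | 0) → =a=> q1, =a=> q2
  q1 = (0 + 0) | a.(0 | 0) → =a=> q3
  q2 = a.(0 + 0) | (0 | 0) → =a=> q3
  q3 = (0 + 0) | (0 | 0) → stopped
Bisimilarity quotient blocks:
  B0 = {p0}
  B1 = {p2, q1, q2}
  B2 = {p3, q3}
  B3 = {p1}
  B4 = {q0}
p0 ∈ B0, q0 ∈ B4 → different blocks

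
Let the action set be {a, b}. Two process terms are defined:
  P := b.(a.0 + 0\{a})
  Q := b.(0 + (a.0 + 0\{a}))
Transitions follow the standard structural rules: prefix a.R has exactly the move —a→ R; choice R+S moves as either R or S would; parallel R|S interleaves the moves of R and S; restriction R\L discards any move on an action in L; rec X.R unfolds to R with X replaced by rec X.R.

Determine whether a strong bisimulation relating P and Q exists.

LTS(P): 3 reachable states
  s0 = b.(a.0 + 0\{a}) → --b--▸ s1
  s1 = a.0 + 0\{a} → --a--▸ s2
  s2 = 0 → ∅
LTS(Q): 3 reachable states
  t0 = b.(0 + (a.0 + 0\{a})) → --b--▸ t1
  t1 = 0 + (a.0 + 0\{a}) → --a--▸ t2
  t2 = 0 → ∅
Bisimilarity quotient blocks:
  B0 = {s0, t0}
  B1 = {s1, t1}
  B2 = {s2, t2}
s0 ∈ B0, t0 ∈ B0 → same block

bisimilar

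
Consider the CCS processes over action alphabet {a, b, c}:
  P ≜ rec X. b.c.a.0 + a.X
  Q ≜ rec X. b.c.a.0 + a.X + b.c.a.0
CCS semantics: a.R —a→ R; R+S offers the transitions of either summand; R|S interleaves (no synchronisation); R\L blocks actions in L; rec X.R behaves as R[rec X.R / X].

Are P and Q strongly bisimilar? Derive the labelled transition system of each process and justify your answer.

YES

LTS(P): 4 reachable states
  m0 = rec X. b.c.a.0 + a.X | ··a··> m0, ··b··> m1
  m1 = c.a.0 | ··c··> m2
  m2 = a.0 | ··a··> m3
  m3 = 0 | ·
LTS(Q): 4 reachable states
  n0 = rec X. b.c.a.0 + a.X + b.c.a.0 | ··a··> n0, ··b··> n1
  n1 = c.a.0 | ··c··> n2
  n2 = a.0 | ··a··> n3
  n3 = 0 | ·
Partition-refinement fixed point:
  B0 = {m0, n0}
  B1 = {m1, n1}
  B2 = {m2, n2}
  B3 = {m3, n3}
m0 ∈ B0, n0 ∈ B0 → same block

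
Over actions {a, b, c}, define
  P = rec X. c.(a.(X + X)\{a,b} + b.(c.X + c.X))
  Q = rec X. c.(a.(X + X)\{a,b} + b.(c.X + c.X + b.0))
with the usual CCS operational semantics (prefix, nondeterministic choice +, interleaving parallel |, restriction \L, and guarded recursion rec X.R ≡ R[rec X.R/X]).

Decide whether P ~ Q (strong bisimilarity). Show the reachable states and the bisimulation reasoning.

not bisimilar

Reachable graph of P (5 states):
  p0 = rec X. c.(a.(X + X)\{a,b} + b.(c.X + c.X)) | -c-> p1
  p1 = a.((rec X. c.(a.(X + X)\{a,b} + b.(c.X + c.X))) + (rec X. c.(a.(X + X)\{a,b} + b.(c.X + c.X))))\{a,b} + b.(c.(rec X. c.(a.(X + X)\{a,b} + b.(c.X + c.X))) + c.(rec X. c.(a.(X + X)\{a,b} + b.(c.X + c.X)))) | -a-> p2, -b-> p3
  p2 = ((rec X. c.(a.(X + X)\{a,b} + b.(c.X + c.X))) + (rec X. c.(a.(X + X)\{a,b} + b.(c.X + c.X))))\{a,b} | -c-> p4
  p3 = c.(rec X. c.(a.(X + X)\{a,b} + b.(c.X + c.X))) + c.(rec X. c.(a.(X + X)\{a,b} + b.(c.X + c.X))) | -c-> p0
  p4 = (a.((rec X. c.(a.(X + X)\{a,b} + b.(c.X + c.X))) + (rec X. c.(a.(X + X)\{a,b} + b.(c.X + c.X))))\{a,b} + b.(c.(rec X. c.(a.(X + X)\{a,b} + b.(c.X + c.X))) + c.(rec X. c.(a.(X + X)\{a,b} + b.(c.X + c.X)))))\{a,b} | deadlocked
Reachable graph of Q (6 states):
  q0 = rec X. c.(a.(X + X)\{a,b} + b.(c.X + c.X + b.0)) | -c-> q1
  q1 = a.((rec X. c.(a.(X + X)\{a,b} + b.(c.X + c.X + b.0))) + (rec X. c.(a.(X + X)\{a,b} + b.(c.X + c.X + b.0))))\{a,b} + b.(c.(rec X. c.(a.(X + X)\{a,b} + b.(c.X + c.X + b.0))) + c.(rec X. c.(a.(X + X)\{a,b} + b.(c.X + c.X + b.0))) + b.0) | -a-> q2, -b-> q3
  q2 = ((rec X. c.(a.(X + X)\{a,b} + b.(c.X + c.X + b.0))) + (rec X. c.(a.(X + X)\{a,b} + b.(c.X + c.X + b.0))))\{a,b} | -c-> q4
  q3 = c.(rec X. c.(a.(X + X)\{a,b} + b.(c.X + c.X + b.0))) + c.(rec X. c.(a.(X + X)\{a,b} + b.(c.X + c.X + b.0))) + b.0 | -b-> q5, -c-> q0
  q4 = (a.((rec X. c.(a.(X + X)\{a,b} + b.(c.X + c.X + b.0))) + (rec X. c.(a.(X + X)\{a,b} + b.(c.X + c.X + b.0))))\{a,b} + b.(c.(rec X. c.(a.(X + X)\{a,b} + b.(c.X + c.X + b.0))) + c.(rec X. c.(a.(X + X)\{a,b} + b.(c.X + c.X + b.0))) + b.0))\{a,b} | deadlocked
  q5 = 0 | deadlocked
Bisimilarity quotient blocks:
  B0 = {p0}
  B1 = {p1}
  B2 = {p3}
  B3 = {p2, q2}
  B4 = {p4, q4, q5}
  B5 = {q0}
  B6 = {q1}
  B7 = {q3}
p0 ∈ B0, q0 ∈ B5 → different blocks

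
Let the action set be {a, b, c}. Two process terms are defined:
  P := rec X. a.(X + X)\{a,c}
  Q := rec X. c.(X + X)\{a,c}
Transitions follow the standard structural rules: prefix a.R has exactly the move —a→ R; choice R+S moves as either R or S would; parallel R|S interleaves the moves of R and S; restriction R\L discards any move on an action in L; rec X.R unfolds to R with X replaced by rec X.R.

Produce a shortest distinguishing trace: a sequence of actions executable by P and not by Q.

Reachable graph of P (2 states):
  m0 = rec X. a.(X + X)\{a,c} ⊢ =a=> m1
  m1 = ((rec X. a.(X + X)\{a,c}) + (rec X. a.(X + X)\{a,c}))\{a,c} ⊢ stopped
Reachable graph of Q (2 states):
  n0 = rec X. c.(X + X)\{a,c} ⊢ =c=> n1
  n1 = ((rec X. c.(X + X)\{a,c}) + (rec X. c.(X + X)\{a,c}))\{a,c} ⊢ stopped
Executing a from P (initial set {m0}):
  after a @ step 1: {m1}
  — P admits the full trace.
Executing a from Q (initial set {n0}):
  after a @ step 1: no successor for Q

a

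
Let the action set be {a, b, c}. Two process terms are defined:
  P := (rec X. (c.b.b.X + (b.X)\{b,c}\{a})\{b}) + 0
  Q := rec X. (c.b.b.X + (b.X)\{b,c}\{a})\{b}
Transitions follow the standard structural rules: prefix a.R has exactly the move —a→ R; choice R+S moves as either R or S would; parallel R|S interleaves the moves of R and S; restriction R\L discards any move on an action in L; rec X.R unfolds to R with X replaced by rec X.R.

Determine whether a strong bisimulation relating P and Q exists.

Reachable graph of P (2 states):
  m0 = (rec X. (c.b.b.X + (b.X)\{b,c}\{a})\{b}) + 0 → —c→ m1
  m1 = (b.b.(rec X. (c.b.b.X + (b.X)\{b,c}\{a})\{b}))\{b} → stopped
Reachable graph of Q (2 states):
  n0 = rec X. (c.b.b.X + (b.X)\{b,c}\{a})\{b} → —c→ n1
  n1 = (b.b.(rec X. (c.b.b.X + (b.X)\{b,c}\{a})\{b}))\{b} → stopped
Coarsest stable partition (strong bisimilarity classes):
  B0 = {m0, n0}
  B1 = {m1, n1}
m0 ∈ B0, n0 ∈ B0 → same block

P ~ Q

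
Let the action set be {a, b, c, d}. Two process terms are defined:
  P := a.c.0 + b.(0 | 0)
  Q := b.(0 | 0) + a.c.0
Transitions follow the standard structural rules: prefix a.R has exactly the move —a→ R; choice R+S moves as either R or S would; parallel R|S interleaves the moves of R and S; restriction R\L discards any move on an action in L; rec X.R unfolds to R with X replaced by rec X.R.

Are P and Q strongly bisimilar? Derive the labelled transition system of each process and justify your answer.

P's transition system — 4 states:
  p0 = a.c.0 + b.(0 | 0) → --a--▸ p1, --b--▸ p2
  p1 = c.0 → --c--▸ p3
  p2 = 0 | 0 → deadlocked
  p3 = 0 → deadlocked
Q's transition system — 4 states:
  q0 = b.(0 | 0) + a.c.0 → --a--▸ q1, --b--▸ q2
  q1 = c.0 → --c--▸ q3
  q2 = 0 | 0 → deadlocked
  q3 = 0 → deadlocked
Bisimilarity quotient blocks:
  B0 = {p0, q0}
  B1 = {p2, p3, q2, q3}
  B2 = {p1, q1}
p0 ∈ B0, q0 ∈ B0 → same block

YES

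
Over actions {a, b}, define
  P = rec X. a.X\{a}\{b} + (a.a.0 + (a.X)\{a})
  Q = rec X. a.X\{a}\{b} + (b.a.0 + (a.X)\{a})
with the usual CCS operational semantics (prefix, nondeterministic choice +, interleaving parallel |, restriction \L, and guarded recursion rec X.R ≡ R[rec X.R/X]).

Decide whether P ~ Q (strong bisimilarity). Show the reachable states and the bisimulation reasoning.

not bisimilar

LTS(P): 4 reachable states
  u0 = rec X. a.X\{a}\{b} + (a.a.0 + (a.X)\{a}) → -a-> u1, -a-> u2
  u1 = (rec X. a.X\{a}\{b} + (a.a.0 + (a.X)\{a}))\{a}\{b} → (no moves)
  u2 = a.0 → -a-> u3
  u3 = 0 → (no moves)
LTS(Q): 4 reachable states
  v0 = rec X. a.X\{a}\{b} + (b.a.0 + (a.X)\{a}) → -a-> v1, -b-> v2
  v1 = (rec X. a.X\{a}\{b} + (b.a.0 + (a.X)\{a}))\{a}\{b} → (no moves)
  v2 = a.0 → -a-> v3
  v3 = 0 → (no moves)
Bisimilarity quotient blocks:
  B0 = {u0}
  B1 = {u1, u3, v1, v3}
  B2 = {u2, v2}
  B3 = {v0}
u0 ∈ B0, v0 ∈ B3 → different blocks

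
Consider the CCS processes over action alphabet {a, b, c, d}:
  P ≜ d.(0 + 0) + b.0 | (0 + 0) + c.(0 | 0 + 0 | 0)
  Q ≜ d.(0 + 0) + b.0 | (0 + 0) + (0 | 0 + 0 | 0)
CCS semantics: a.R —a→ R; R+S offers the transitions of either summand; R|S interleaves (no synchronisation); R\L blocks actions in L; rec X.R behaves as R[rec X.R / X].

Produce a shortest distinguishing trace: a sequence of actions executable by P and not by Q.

c

P's transition system — 4 states:
  m0 = d.(0 + 0) + b.0 | (0 + 0) + c.(0 | 0 + 0 | 0) has moves =b=> m1, =c=> m2, =d=> m3
  m1 = 0 | (0 + 0) has moves (no moves)
  m2 = 0 | 0 + 0 | 0 has moves (no moves)
  m3 = 0 + 0 has moves (no moves)
Q's transition system — 3 states:
  n0 = d.(0 + 0) + b.0 | (0 + 0) + (0 | 0 + 0 | 0) has moves =b=> n1, =d=> n2
  n1 = 0 | (0 + 0) has moves (no moves)
  n2 = 0 + 0 has moves (no moves)
Run σ = ⟨c⟩ on P: start {m0}
  after c @ step 1: {m2}
  — P admits the full trace.
Run σ = ⟨c⟩ on Q: start {n0}
  after c @ step 1: ∅  — Q cannot continue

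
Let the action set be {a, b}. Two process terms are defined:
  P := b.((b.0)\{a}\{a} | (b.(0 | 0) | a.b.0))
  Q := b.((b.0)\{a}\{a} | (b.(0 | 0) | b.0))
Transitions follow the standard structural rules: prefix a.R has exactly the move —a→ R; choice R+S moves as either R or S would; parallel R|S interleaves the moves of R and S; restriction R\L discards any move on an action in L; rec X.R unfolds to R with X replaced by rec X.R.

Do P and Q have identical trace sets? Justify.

Reachable graph of P (13 states):
  u0 = b.((b.0)\{a}\{a} | (b.(0 | 0) | a.b.0)) :: --b--▸ u1
  u1 = (b.0)\{a}\{a} | (b.(0 | 0) | a.b.0) :: --a--▸ u2, --b--▸ u3, --b--▸ u4
  u2 = (b.0)\{a}\{a} | (b.(0 | 0) | b.0) :: --b--▸ u5, --b--▸ u6, --b--▸ u7
  u3 = (b.0)\{a}\{a} | (0 | 0 | a.b.0) :: --a--▸ u5, --b--▸ u8
  u4 = 0\{a}\{a} | (b.(0 | 0) | a.b.0) :: --a--▸ u7, --b--▸ u8
  u5 = (b.0)\{a}\{a} | (0 | 0 | b.0) :: --b--▸ u10, --b--▸ u9
  u6 = (b.0)\{a}\{a} | (b.(0 | 0) | 0) :: --b--▸ u11, --b--▸ u9
  u7 = 0\{a}\{a} | (b.(0 | 0) | b.0) :: --b--▸ u10, --b--▸ u11
  u8 = 0\{a}\{a} | (0 | 0 | a.b.0) :: --a--▸ u10
  u9 = (b.0)\{a}\{a} | (0 | 0 | 0) :: --b--▸ u12
  u10 = 0\{a}\{a} | (0 | 0 | b.0) :: --b--▸ u12
  u11 = 0\{a}\{a} | (b.(0 | 0) | 0) :: --b--▸ u12
  u12 = 0\{a}\{a} | (0 | 0 | 0) :: stopped
Reachable graph of Q (9 states):
  v0 = b.((b.0)\{a}\{a} | (b.(0 | 0) | b.0)) :: --b--▸ v1
  v1 = (b.0)\{a}\{a} | (b.(0 | 0) | b.0) :: --b--▸ v2, --b--▸ v3, --b--▸ v4
  v2 = (b.0)\{a}\{a} | (0 | 0 | b.0) :: --b--▸ v5, --b--▸ v6
  v3 = (b.0)\{a}\{a} | (b.(0 | 0) | 0) :: --b--▸ v5, --b--▸ v7
  v4 = 0\{a}\{a} | (b.(0 | 0) | b.0) :: --b--▸ v6, --b--▸ v7
  v5 = (b.0)\{a}\{a} | (0 | 0 | 0) :: --b--▸ v8
  v6 = 0\{a}\{a} | (0 | 0 | b.0) :: --b--▸ v8
  v7 = 0\{a}\{a} | (b.(0 | 0) | 0) :: --b--▸ v8
  v8 = 0\{a}\{a} | (0 | 0 | 0) :: stopped
Trace ⟨ba⟩ through P, begin at {u0}:
  after b @ step 1: {u1}
  after a @ step 2: {u2}
  ✓ P
Trace ⟨ba⟩ through Q, begin at {v0}:
  after b @ step 1: {v1}
  after a @ step 2: ∅ (Q stuck)

trace-distinct — witness ⟨ba⟩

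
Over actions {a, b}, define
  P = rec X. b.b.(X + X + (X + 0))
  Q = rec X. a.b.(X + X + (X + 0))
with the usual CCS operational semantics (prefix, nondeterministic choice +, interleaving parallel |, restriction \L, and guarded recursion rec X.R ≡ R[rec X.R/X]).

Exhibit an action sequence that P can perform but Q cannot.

LTS(P): 3 reachable states
  s0 = rec X. b.b.(X + X + (X + 0)) has moves -b-> s1
  s1 = b.((rec X. b.b.(X + X + (X + 0))) + (rec X. b.b.(X + X + (X + 0))) + ((rec X. b.b.(X + X + (X + 0))) + 0)) has moves -b-> s2
  s2 = (rec X. b.b.(X + X + (X + 0))) + (rec X. b.b.(X + X + (X + 0))) + ((rec X. b.b.(X + X + (X + 0))) + 0) has moves -b-> s1
LTS(Q): 3 reachable states
  t0 = rec X. a.b.(X + X + (X + 0)) has moves -a-> t1
  t1 = b.((rec X. a.b.(X + X + (X + 0))) + (rec X. a.b.(X + X + (X + 0))) + ((rec X. a.b.(X + X + (X + 0))) + 0)) has moves -b-> t2
  t2 = (rec X. a.b.(X + X + (X + 0))) + (rec X. a.b.(X + X + (X + 0))) + ((rec X. a.b.(X + X + (X + 0))) + 0) has moves -a-> t1
Trace ⟨b⟩ through P, begin at {s0}:
  [1] b ⇒ {s1}
  — P admits the full trace.
Trace ⟨b⟩ through Q, begin at {t0}:
  [1] b ⇒ ∅  — Q cannot continue

b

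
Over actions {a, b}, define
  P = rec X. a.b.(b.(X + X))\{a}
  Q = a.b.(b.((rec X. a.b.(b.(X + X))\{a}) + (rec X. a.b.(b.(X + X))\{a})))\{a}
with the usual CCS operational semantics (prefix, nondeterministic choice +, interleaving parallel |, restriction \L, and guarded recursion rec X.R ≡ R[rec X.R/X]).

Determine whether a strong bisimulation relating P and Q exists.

LTS(P): 4 reachable states
  p0 = rec X. a.b.(b.(X + X))\{a} has moves ··a··> p1
  p1 = b.(b.((rec X. a.b.(b.(X + X))\{a}) + (rec X. a.b.(b.(X + X))\{a})))\{a} has moves ··b··> p2
  p2 = (b.((rec X. a.b.(b.(X + X))\{a}) + (rec X. a.b.(b.(X + X))\{a})))\{a} has moves ··b··> p3
  p3 = ((rec X. a.b.(b.(X + X))\{a}) + (rec X. a.b.(b.(X + X))\{a}))\{a} has moves deadlocked
LTS(Q): 4 reachable states
  q0 = a.b.(b.((rec X. a.b.(b.(X + X))\{a}) + (rec X. a.b.(b.(X + X))\{a})))\{a} has moves ··a··> q1
  q1 = b.(b.((rec X. a.b.(b.(X + X))\{a}) + (rec X. a.b.(b.(X + X))\{a})))\{a} has moves ··b··> q2
  q2 = (b.((rec X. a.b.(b.(X + X))\{a}) + (rec X. a.b.(b.(X + X))\{a})))\{a} has moves ··b··> q3
  q3 = ((rec X. a.b.(b.(X + X))\{a}) + (rec X. a.b.(b.(X + X))\{a}))\{a} has moves deadlocked
Coarsest stable partition (strong bisimilarity classes):
  B0 = {p0, q0}
  B1 = {p1, q1}
  B2 = {p2, q2}
  B3 = {p3, q3}
p0 ∈ B0, q0 ∈ B0 → same block

bisimilar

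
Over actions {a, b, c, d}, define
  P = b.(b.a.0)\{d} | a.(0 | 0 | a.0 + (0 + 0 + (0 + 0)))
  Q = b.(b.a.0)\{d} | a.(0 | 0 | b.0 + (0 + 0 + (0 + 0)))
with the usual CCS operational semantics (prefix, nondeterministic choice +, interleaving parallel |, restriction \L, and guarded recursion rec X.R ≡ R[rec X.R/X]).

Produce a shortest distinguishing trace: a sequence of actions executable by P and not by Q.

aa

P's transition system — 12 states:
  p0 = b.(b.a.0)\{d} | a.(0 | 0 | a.0 + (0 + 0 + (0 + 0))) ⊢ —a→ p1, —b→ p2
  p1 = b.(b.a.0)\{d} | (0 | 0 | a.0 + (0 + 0 + (0 + 0))) ⊢ —a→ p3, —b→ p4
  p2 = (b.a.0)\{d} | a.(0 | 0 | a.0 + (0 + 0 + (0 + 0))) ⊢ —a→ p4, —b→ p5
  p3 = b.(b.a.0)\{d} | (0 | 0 | 0) ⊢ —b→ p6
  p4 = (b.a.0)\{d} | (0 | 0 | a.0 + (0 + 0 + (0 + 0))) ⊢ —a→ p6, —b→ p7
  p5 = (a.0)\{d} | a.(0 | 0 | a.0 + (0 + 0 + (0 + 0))) ⊢ —a→ p7, —a→ p8
  p6 = (b.a.0)\{d} | (0 | 0 | 0) ⊢ —b→ p9
  p7 = (a.0)\{d} | (0 | 0 | a.0 + (0 + 0 + (0 + 0))) ⊢ —a→ p10, —a→ p9
  p8 = 0\{d} | a.(0 | 0 | a.0 + (0 + 0 + (0 + 0))) ⊢ —a→ p10
  p9 = (a.0)\{d} | (0 | 0 | 0) ⊢ —a→ p11
  p10 = 0\{d} | (0 | 0 | a.0 + (0 + 0 + (0 + 0))) ⊢ —a→ p11
  p11 = 0\{d} | (0 | 0 | 0) ⊢ ∅
Q's transition system — 12 states:
  q0 = b.(b.a.0)\{d} | a.(0 | 0 | b.0 + (0 + 0 + (0 + 0))) ⊢ —a→ q1, —b→ q2
  q1 = b.(b.a.0)\{d} | (0 | 0 | b.0 + (0 + 0 + (0 + 0))) ⊢ —b→ q3, —b→ q4
  q2 = (b.a.0)\{d} | a.(0 | 0 | b.0 + (0 + 0 + (0 + 0))) ⊢ —a→ q3, —b→ q5
  q3 = (b.a.0)\{d} | (0 | 0 | b.0 + (0 + 0 + (0 + 0))) ⊢ —b→ q6, —b→ q7
  q4 = b.(b.a.0)\{d} | (0 | 0 | 0) ⊢ —b→ q7
  q5 = (a.0)\{d} | a.(0 | 0 | b.0 + (0 + 0 + (0 + 0))) ⊢ —a→ q6, —a→ q8
  q6 = (a.0)\{d} | (0 | 0 | b.0 + (0 + 0 + (0 + 0))) ⊢ —a→ q9, —b→ q10
  q7 = (b.a.0)\{d} | (0 | 0 | 0) ⊢ —b→ q10
  q8 = 0\{d} | a.(0 | 0 | b.0 + (0 + 0 + (0 + 0))) ⊢ —a→ q9
  q9 = 0\{d} | (0 | 0 | b.0 + (0 + 0 + (0 + 0))) ⊢ —b→ q11
  q10 = (a.0)\{d} | (0 | 0 | 0) ⊢ —a→ q11
  q11 = 0\{d} | (0 | 0 | 0) ⊢ ∅
Trace ⟨aa⟩ through P, begin at {p0}:
  [1] a ⇒ {p1}
  [2] a ⇒ {p3}
  ✓ P
Trace ⟨aa⟩ through Q, begin at {q0}:
  [1] a ⇒ {q1}
  [2] a ⇒ ∅ (Q stuck)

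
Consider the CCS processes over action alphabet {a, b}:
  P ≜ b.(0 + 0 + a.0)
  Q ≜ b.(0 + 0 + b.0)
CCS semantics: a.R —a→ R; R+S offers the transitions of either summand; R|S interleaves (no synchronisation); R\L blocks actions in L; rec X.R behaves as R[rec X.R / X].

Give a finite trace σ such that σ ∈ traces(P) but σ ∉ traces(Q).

LTS(P): 3 reachable states
  p0 = b.(0 + 0 + a.0) | --b--▸ p1
  p1 = 0 + 0 + a.0 | --a--▸ p2
  p2 = 0 | ∅
LTS(Q): 3 reachable states
  q0 = b.(0 + 0 + b.0) | --b--▸ q1
  q1 = 0 + 0 + b.0 | --b--▸ q2
  q2 = 0 | ∅
Executing ba from P (initial set {p0}):
  [1] b ⇒ {p1}
  [2] a ⇒ {p2}
  — P admits the full trace.
Executing ba from Q (initial set {q0}):
  [1] b ⇒ {q1}
  [2] a ⇒ ∅  — Q cannot continue

ba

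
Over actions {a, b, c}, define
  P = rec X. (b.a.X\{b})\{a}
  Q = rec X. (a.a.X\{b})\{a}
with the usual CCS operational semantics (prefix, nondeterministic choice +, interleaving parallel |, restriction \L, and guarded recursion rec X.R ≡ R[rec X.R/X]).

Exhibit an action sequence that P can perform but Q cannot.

Reachable graph of P (2 states):
  u0 = rec X. (b.a.X\{b})\{a} ⊢ -b-> u1
  u1 = (a.(rec X. (b.a.X\{b})\{a})\{b})\{a} ⊢ ·
Reachable graph of Q (1 states):
  v0 = rec X. (a.a.X\{b})\{a} ⊢ ·
Executing b from P (initial set {u0}):
  [1] b ⇒ {u1}
  ✓ P
Executing b from Q (initial set {v0}):
  [1] b ⇒ ∅  — Q cannot continue

b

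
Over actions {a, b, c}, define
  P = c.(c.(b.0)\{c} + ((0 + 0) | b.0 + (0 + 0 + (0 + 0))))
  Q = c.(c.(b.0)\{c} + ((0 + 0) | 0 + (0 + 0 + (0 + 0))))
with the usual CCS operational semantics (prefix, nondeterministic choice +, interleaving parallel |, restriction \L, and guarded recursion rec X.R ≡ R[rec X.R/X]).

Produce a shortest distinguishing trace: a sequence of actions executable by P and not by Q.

cb

LTS(P): 5 reachable states
  u0 = c.(c.(b.0)\{c} + ((0 + 0) | b.0 + (0 + 0 + (0 + 0)))) :: -c-> u1
  u1 = c.(b.0)\{c} + ((0 + 0) | b.0 + (0 + 0 + (0 + 0))) :: -b-> u2, -c-> u3
  u2 = (0 + 0) | 0 :: deadlocked
  u3 = (b.0)\{c} :: -b-> u4
  u4 = 0\{c} :: deadlocked
LTS(Q): 4 reachable states
  v0 = c.(c.(b.0)\{c} + ((0 + 0) | 0 + (0 + 0 + (0 + 0)))) :: -c-> v1
  v1 = c.(b.0)\{c} + ((0 + 0) | 0 + (0 + 0 + (0 + 0))) :: -c-> v2
  v2 = (b.0)\{c} :: -b-> v3
  v3 = 0\{c} :: deadlocked
Executing cb from P (initial set {u0}):
  step 1 (c): {u1}
  step 2 (b): {u2}
  — P admits the full trace.
Executing cb from Q (initial set {v0}):
  step 1 (c): {v1}
  step 2 (b): ∅  — Q cannot continue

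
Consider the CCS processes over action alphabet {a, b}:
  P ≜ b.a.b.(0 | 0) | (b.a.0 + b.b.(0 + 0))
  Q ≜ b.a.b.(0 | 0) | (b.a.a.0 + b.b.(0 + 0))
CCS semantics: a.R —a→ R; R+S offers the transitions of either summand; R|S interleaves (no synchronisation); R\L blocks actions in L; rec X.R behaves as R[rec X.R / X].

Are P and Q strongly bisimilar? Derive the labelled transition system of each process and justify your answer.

Reachable graph of P (20 states):
  p0 = b.a.b.(0 | 0) | (b.a.0 + b.b.(0 + 0)) has moves --b--▸ p1, --b--▸ p2, --b--▸ p3
  p1 = a.b.(0 | 0) | (b.a.0 + b.b.(0 + 0)) has moves --a--▸ p4, --b--▸ p5, --b--▸ p6
  p2 = b.a.b.(0 | 0) | a.0 has moves --a--▸ p7, --b--▸ p5
  p3 = b.a.b.(0 | 0) | b.(0 + 0) has moves --b--▸ p6, --b--▸ p8
  p4 = b.(0 | 0) | (b.a.0 + b.b.(0 + 0)) has moves --b--▸ p10, --b--▸ p11, --b--▸ p9
  p5 = a.b.(0 | 0) | a.0 has moves --a--▸ p10, --a--▸ p12
  p6 = a.b.(0 | 0) | b.(0 + 0) has moves --a--▸ p11, --b--▸ p13
  p7 = b.a.b.(0 | 0) | 0 has moves --b--▸ p12
  p8 = b.a.b.(0 | 0) | (0 + 0) has moves --b--▸ p13
  p9 = 0 | 0 | (b.a.0 + b.b.(0 + 0)) has moves --b--▸ p14, --b--▸ p15
  p10 = b.(0 | 0) | a.0 has moves --a--▸ p16, --b--▸ p14
  p11 = b.(0 | 0) | b.(0 + 0) has moves --b--▸ p15, --b--▸ p17
  p12 = a.b.(0 | 0) | 0 has moves --a--▸ p16
  p13 = a.b.(0 | 0) | (0 + 0) has moves --a--▸ p17
  p14 = 0 | 0 | a.0 has moves --a--▸ p18
  p15 = 0 | 0 | b.(0 + 0) has moves --b--▸ p19
  p16 = b.(0 | 0) | 0 has moves --b--▸ p18
  p17 = b.(0 | 0) | (0 + 0) has moves --b--▸ p19
  p18 = 0 | 0 | 0 has moves ·
  p19 = 0 | 0 | (0 + 0) has moves ·
Reachable graph of Q (24 states):
  q0 = b.a.b.(0 | 0) | (b.a.a.0 + b.b.(0 + 0)) has moves --b--▸ q1, --b--▸ q2, --b--▸ q3
  q1 = a.b.(0 | 0) | (b.a.a.0 + b.b.(0 + 0)) has moves --a--▸ q4, --b--▸ q5, --b--▸ q6
  q2 = b.a.b.(0 | 0) | a.a.0 has moves --a--▸ q7, --b--▸ q5
  q3 = b.a.b.(0 | 0) | b.(0 + 0) has moves --b--▸ q6, --b--▸ q8
  q4 = b.(0 | 0) | (b.a.a.0 + b.b.(0 + 0)) has moves --b--▸ q10, --b--▸ q11, --b--▸ q9
  q5 = a.b.(0 | 0) | a.a.0 has moves --a--▸ q10, --a--▸ q12
  q6 = a.b.(0 | 0) | b.(0 + 0) has moves --a--▸ q11, --b--▸ q13
  q7 = b.a.b.(0 | 0) | a.0 has moves --a--▸ q14, --b--▸ q12
  q8 = b.a.b.(0 | 0) | (0 + 0) has moves --b--▸ q13
  q9 = 0 | 0 | (b.a.a.0 + b.b.(0 + 0)) has moves --b--▸ q15, --b--▸ q16
  q10 = b.(0 | 0) | a.a.0 has moves --a--▸ q17, --b--▸ q15
  q11 = b.(0 | 0) | b.(0 + 0) has moves --b--▸ q16, --b--▸ q18
  q12 = a.b.(0 | 0) | a.0 has moves --a--▸ q17, --a--▸ q19
  q13 = a.b.(0 | 0) | (0 + 0) has moves --a--▸ q18
  q14 = b.a.b.(0 | 0) | 0 has moves --b--▸ q19
  q15 = 0 | 0 | a.a.0 has moves --a--▸ q20
  q16 = 0 | 0 | b.(0 + 0) has moves --b--▸ q21
  q17 = b.(0 | 0) | a.0 has moves --a--▸ q22, --b--▸ q20
  q18 = b.(0 | 0) | (0 + 0) has moves --b--▸ q21
  q19 = a.b.(0 | 0) | 0 has moves --a--▸ q22
  q20 = 0 | 0 | a.0 has moves --a--▸ q23
  q21 = 0 | 0 | (0 + 0) has moves ·
  q22 = b.(0 | 0) | 0 has moves --b--▸ q23
  q23 = 0 | 0 | 0 has moves ·
Coarsest stable partition (strong bisimilarity classes):
  B0 = {p0}
  B1 = {p2, q7}
  B2 = {p7, p8, q14, q8}
  B3 = {p12, p13, q13, q19}
  B4 = {p15, p16, p17, q16, q18, q22}
  B5 = {p18, p19, q21, q23}
  B6 = {p5, q12}
  B7 = {p10, q17}
  B8 = {p14, q20}
  B9 = {p1}
  B10 = {p6, q6}
  B11 = {p11, q11}
  B12 = {p4}
  B13 = {p9}
  B14 = {p3, q3}
  B15 = {q0}
  B16 = {q2}
  B17 = {q5}
  B18 = {q10}
  B19 = {q15}
  B20 = {q1}
  B21 = {q4}
  B22 = {q9}
p0 ∈ B0, q0 ∈ B15 → different blocks

not bisimilar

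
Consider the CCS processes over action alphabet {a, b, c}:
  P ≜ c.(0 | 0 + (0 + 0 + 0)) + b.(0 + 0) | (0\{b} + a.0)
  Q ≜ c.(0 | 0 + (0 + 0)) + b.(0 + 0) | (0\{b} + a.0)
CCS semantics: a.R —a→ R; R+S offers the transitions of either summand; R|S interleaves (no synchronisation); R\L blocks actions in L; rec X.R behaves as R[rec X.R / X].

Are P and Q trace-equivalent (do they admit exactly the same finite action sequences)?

Reachable graph of P (5 states):
  s0 = c.(0 | 0 + (0 + 0 + 0)) + b.(0 + 0) | (0\{b} + a.0) :: ··a··> s1, ··b··> s2, ··c··> s3
  s1 = b.(0 + 0) | 0 :: ··b··> s4
  s2 = (0 + 0) | (0\{b} + a.0) :: ··a··> s4
  s3 = 0 | 0 + (0 + 0 + 0) :: ∅
  s4 = (0 + 0) | 0 :: ∅
Reachable graph of Q (5 states):
  t0 = c.(0 | 0 + (0 + 0)) + b.(0 + 0) | (0\{b} + a.0) :: ··a··> t1, ··b··> t2, ··c··> t3
  t1 = b.(0 + 0) | 0 :: ··b··> t4
  t2 = (0 + 0) | (0\{b} + a.0) :: ··a··> t4
  t3 = 0 | 0 + (0 + 0) :: ∅
  t4 = (0 + 0) | 0 :: ∅
Partition-refinement fixed point:
  B0 = {s0, t0}
  B1 = {s1, t1}
  B2 = {s3, s4, t3, t4}
  B3 = {s2, t2}
s0 ∈ B0, t0 ∈ B0 → same block
Bisimilar ⇒ trace-equivalent.

YES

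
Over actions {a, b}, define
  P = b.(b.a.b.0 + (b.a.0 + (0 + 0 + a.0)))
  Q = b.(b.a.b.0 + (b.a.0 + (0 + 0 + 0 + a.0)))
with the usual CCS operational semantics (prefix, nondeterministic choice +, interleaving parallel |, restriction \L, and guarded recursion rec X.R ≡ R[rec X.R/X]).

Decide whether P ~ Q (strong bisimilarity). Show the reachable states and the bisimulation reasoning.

P ~ Q

LTS(P): 6 reachable states
  p0 = b.(b.a.b.0 + (b.a.0 + (0 + 0 + a.0))) has moves ··b··> p1
  p1 = b.a.b.0 + (b.a.0 + (0 + 0 + a.0)) has moves ··a··> p2, ··b··> p3, ··b··> p4
  p2 = 0 has moves deadlocked
  p3 = a.0 has moves ··a··> p2
  p4 = a.b.0 has moves ··a··> p5
  p5 = b.0 has moves ··b··> p2
LTS(Q): 6 reachable states
  q0 = b.(b.a.b.0 + (b.a.0 + (0 + 0 + 0 + a.0))) has moves ··b··> q1
  q1 = b.a.b.0 + (b.a.0 + (0 + 0 + 0 + a.0)) has moves ··a··> q2, ··b··> q3, ··b··> q4
  q2 = 0 has moves deadlocked
  q3 = a.0 has moves ··a··> q2
  q4 = a.b.0 has moves ··a··> q5
  q5 = b.0 has moves ··b··> q2
Bisimilarity quotient blocks:
  B0 = {p0, q0}
  B1 = {p1, q1}
  B2 = {p2, q2}
  B3 = {p3, q3}
  B4 = {p4, q4}
  B5 = {p5, q5}
p0 ∈ B0, q0 ∈ B0 → same block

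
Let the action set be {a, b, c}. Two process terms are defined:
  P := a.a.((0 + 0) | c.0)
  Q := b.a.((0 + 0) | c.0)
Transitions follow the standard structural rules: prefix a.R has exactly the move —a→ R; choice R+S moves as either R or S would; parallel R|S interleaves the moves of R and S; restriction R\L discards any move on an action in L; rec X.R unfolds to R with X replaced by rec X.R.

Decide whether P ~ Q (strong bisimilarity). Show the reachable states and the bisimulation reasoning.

NO

P's transition system — 4 states:
  p0 = a.a.((0 + 0) | c.0) :: =a=> p1
  p1 = a.((0 + 0) | c.0) :: =a=> p2
  p2 = (0 + 0) | c.0 :: =c=> p3
  p3 = (0 + 0) | 0 :: ∅
Q's transition system — 4 states:
  q0 = b.a.((0 + 0) | c.0) :: =b=> q1
  q1 = a.((0 + 0) | c.0) :: =a=> q2
  q2 = (0 + 0) | c.0 :: =c=> q3
  q3 = (0 + 0) | 0 :: ∅
Partition-refinement fixed point:
  B0 = {p0}
  B1 = {p1, q1}
  B2 = {p2, q2}
  B3 = {p3, q3}
  B4 = {q0}
p0 ∈ B0, q0 ∈ B4 → different blocks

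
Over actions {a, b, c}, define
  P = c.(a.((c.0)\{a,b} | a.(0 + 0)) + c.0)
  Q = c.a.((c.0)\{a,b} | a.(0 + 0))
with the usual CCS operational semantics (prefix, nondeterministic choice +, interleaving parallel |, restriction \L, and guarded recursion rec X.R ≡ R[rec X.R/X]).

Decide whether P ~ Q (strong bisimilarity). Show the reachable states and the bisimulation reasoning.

P's transition system — 7 states:
  u0 = c.(a.((c.0)\{a,b} | a.(0 + 0)) + c.0) :: ··c··> u1
  u1 = a.((c.0)\{a,b} | a.(0 + 0)) + c.0 :: ··a··> u2, ··c··> u3
  u2 = (c.0)\{a,b} | a.(0 + 0) :: ··a··> u4, ··c··> u5
  u3 = 0 :: stopped
  u4 = (c.0)\{a,b} | (0 + 0) :: ··c··> u6
  u5 = 0\{a,b} | a.(0 + 0) :: ··a··> u6
  u6 = 0\{a,b} | (0 + 0) :: stopped
Q's transition system — 6 states:
  v0 = c.a.((c.0)\{a,b} | a.(0 + 0)) :: ··c··> v1
  v1 = a.((c.0)\{a,b} | a.(0 + 0)) :: ··a··> v2
  v2 = (c.0)\{a,b} | a.(0 + 0) :: ··a··> v3, ··c··> v4
  v3 = (c.0)\{a,b} | (0 + 0) :: ··c··> v5
  v4 = 0\{a,b} | a.(0 + 0) :: ··a··> v5
  v5 = 0\{a,b} | (0 + 0) :: stopped
Coarsest stable partition (strong bisimilarity classes):
  B0 = {u0}
  B1 = {u1}
  B2 = {u2, v2}
  B3 = {u4, v3}
  B4 = {u3, u6, v5}
  B5 = {u5, v4}
  B6 = {v0}
  B7 = {v1}
u0 ∈ B0, v0 ∈ B6 → different blocks

NO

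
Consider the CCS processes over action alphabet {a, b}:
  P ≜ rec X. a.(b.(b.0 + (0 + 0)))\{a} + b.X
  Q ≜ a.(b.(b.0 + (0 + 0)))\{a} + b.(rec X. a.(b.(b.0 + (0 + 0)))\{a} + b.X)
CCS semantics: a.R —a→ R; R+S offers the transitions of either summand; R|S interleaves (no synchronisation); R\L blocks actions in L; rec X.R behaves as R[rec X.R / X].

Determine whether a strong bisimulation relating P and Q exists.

P ~ Q

Reachable graph of P (4 states):
  p0 = rec X. a.(b.(b.0 + (0 + 0)))\{a} + b.X | ··a··> p1, ··b··> p0
  p1 = (b.(b.0 + (0 + 0)))\{a} | ··b··> p2
  p2 = (b.0 + (0 + 0))\{a} | ··b··> p3
  p3 = 0\{a} | (no moves)
Reachable graph of Q (5 states):
  q0 = a.(b.(b.0 + (0 + 0)))\{a} + b.(rec X. a.(b.(b.0 + (0 + 0)))\{a} + b.X) | ··a··> q1, ··b··> q2
  q1 = (b.(b.0 + (0 + 0)))\{a} | ··b··> q3
  q2 = rec X. a.(b.(b.0 + (0 + 0)))\{a} + b.X | ··a··> q1, ··b··> q2
  q3 = (b.0 + (0 + 0))\{a} | ··b··> q4
  q4 = 0\{a} | (no moves)
Bisimilarity quotient blocks:
  B0 = {p0, q0, q2}
  B1 = {p1, q1}
  B2 = {p2, q3}
  B3 = {p3, q4}
p0 ∈ B0, q0 ∈ B0 → same block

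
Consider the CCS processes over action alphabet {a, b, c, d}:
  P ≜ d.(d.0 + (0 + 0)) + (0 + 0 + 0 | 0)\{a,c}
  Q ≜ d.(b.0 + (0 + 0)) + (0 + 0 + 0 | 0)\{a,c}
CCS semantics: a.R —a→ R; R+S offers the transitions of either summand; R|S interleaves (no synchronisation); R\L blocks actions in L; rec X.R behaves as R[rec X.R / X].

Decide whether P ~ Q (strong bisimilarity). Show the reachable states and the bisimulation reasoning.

NO

P's transition system — 3 states:
  s0 = d.(d.0 + (0 + 0)) + (0 + 0 + 0 | 0)\{a,c} | -d-> s1
  s1 = d.0 + (0 + 0) | -d-> s2
  s2 = 0 | stopped
Q's transition system — 3 states:
  t0 = d.(b.0 + (0 + 0)) + (0 + 0 + 0 | 0)\{a,c} | -d-> t1
  t1 = b.0 + (0 + 0) | -b-> t2
  t2 = 0 | stopped
Bisimilarity quotient blocks:
  B0 = {s0}
  B1 = {s1}
  B2 = {s2, t2}
  B3 = {t0}
  B4 = {t1}
s0 ∈ B0, t0 ∈ B3 → different blocks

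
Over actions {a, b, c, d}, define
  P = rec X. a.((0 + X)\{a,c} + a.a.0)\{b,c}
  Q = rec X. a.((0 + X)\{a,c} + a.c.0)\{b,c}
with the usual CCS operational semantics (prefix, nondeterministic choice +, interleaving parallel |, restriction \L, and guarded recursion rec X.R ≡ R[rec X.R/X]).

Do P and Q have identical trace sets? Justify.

trace-distinct — witness ⟨aaa⟩

Reachable graph of P (4 states):
  s0 = rec X. a.((0 + X)\{a,c} + a.a.0)\{b,c} ⊢ =a=> s1
  s1 = ((0 + (rec X. a.((0 + X)\{a,c} + a.a.0)\{b,c}))\{a,c} + a.a.0)\{b,c} ⊢ =a=> s2
  s2 = (a.0)\{b,c} ⊢ =a=> s3
  s3 = 0\{b,c} ⊢ deadlocked
Reachable graph of Q (3 states):
  t0 = rec X. a.((0 + X)\{a,c} + a.c.0)\{b,c} ⊢ =a=> t1
  t1 = ((0 + (rec X. a.((0 + X)\{a,c} + a.c.0)\{b,c}))\{a,c} + a.c.0)\{b,c} ⊢ =a=> t2
  t2 = (c.0)\{b,c} ⊢ deadlocked
Executing aaa from P (initial set {s0}):
  after a @ step 1: {s1}
  after a @ step 2: {s2}
  after a @ step 3: {s3}
  ✓ P
Executing aaa from Q (initial set {t0}):
  after a @ step 1: {t1}
  after a @ step 2: {t2}
  after a @ step 3: no successor for Q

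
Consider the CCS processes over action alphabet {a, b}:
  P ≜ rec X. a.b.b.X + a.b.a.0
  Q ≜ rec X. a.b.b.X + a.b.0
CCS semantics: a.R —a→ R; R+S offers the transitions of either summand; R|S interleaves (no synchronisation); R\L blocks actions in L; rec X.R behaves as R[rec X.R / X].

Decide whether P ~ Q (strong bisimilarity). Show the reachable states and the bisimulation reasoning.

Reachable graph of P (6 states):
  u0 = rec X. a.b.b.X + a.b.a.0 :: =a=> u1, =a=> u2
  u1 = b.a.0 :: =b=> u3
  u2 = b.b.(rec X. a.b.b.X + a.b.a.0) :: =b=> u4
  u3 = a.0 :: =a=> u5
  u4 = b.(rec X. a.b.b.X + a.b.a.0) :: =b=> u0
  u5 = 0 :: deadlocked
Reachable graph of Q (5 states):
  v0 = rec X. a.b.b.X + a.b.0 :: =a=> v1, =a=> v2
  v1 = b.0 :: =b=> v3
  v2 = b.b.(rec X. a.b.b.X + a.b.0) :: =b=> v4
  v3 = 0 :: deadlocked
  v4 = b.(rec X. a.b.b.X + a.b.0) :: =b=> v0
Coarsest stable partition (strong bisimilarity classes):
  B0 = {u0}
  B1 = {u2}
  B2 = {u4}
  B3 = {u1}
  B4 = {u3}
  B5 = {u5, v3}
  B6 = {v0}
  B7 = {v1}
  B8 = {v2}
  B9 = {v4}
u0 ∈ B0, v0 ∈ B6 → different blocks

P ≁ Q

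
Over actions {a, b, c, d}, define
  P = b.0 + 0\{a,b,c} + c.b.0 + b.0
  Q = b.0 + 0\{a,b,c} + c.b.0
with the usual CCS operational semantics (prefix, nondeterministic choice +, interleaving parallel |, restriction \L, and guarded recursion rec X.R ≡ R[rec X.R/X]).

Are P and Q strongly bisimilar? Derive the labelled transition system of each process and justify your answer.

P ~ Q

LTS(P): 3 reachable states
  m0 = b.0 + 0\{a,b,c} + c.b.0 + b.0 | -b-> m1, -c-> m2
  m1 = 0 | ·
  m2 = b.0 | -b-> m1
LTS(Q): 3 reachable states
  n0 = b.0 + 0\{a,b,c} + c.b.0 | -b-> n1, -c-> n2
  n1 = 0 | ·
  n2 = b.0 | -b-> n1
Partition-refinement fixed point:
  B0 = {m0, n0}
  B1 = {m1, n1}
  B2 = {m2, n2}
m0 ∈ B0, n0 ∈ B0 → same block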